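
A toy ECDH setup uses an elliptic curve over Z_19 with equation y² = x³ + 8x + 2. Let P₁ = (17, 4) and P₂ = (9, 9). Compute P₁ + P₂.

(2, 8)

(17, 4) + (9, 9). λ = (9 - 4)/(9 - 17) ≡ 5/11 mod 19. 11⁻¹ ≡ 7 (mod 19), so λ ≡ 16.
  x = λ² - 17 - 9 = 256 - 26 ≡ 2; y = λ·(17 - 2) - 4 ≡ 8. → (2, 8)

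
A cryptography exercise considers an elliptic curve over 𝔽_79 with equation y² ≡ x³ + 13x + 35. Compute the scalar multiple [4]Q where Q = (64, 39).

(28, 28)

Repeated addition: build up to 4Q.
2Q: tangent at (64, 39): λ = (3·64² + 13)/(2·39) ≡ 56/78. 78⁻¹ ≡ 78 (mod 79) since 78·78 = 6084 ≡ 1, so λ ≡ 56·78 ≡ 23.
  x = λ² - 64 - 64 = 529 - 128 ≡ 6; y = λ·(64 - 6) - 39 ≡ 31. → (6, 31)
3Q: (6, 31) + (64, 39). λ = (39 - 31)/(64 - 6) ≡ 8/58 mod 79. 58⁻¹ ≡ 15 (mod 79) since 58·15 = 870 ≡ 1, so λ ≡ 41.
  x = λ² - 6 - 64 = 1681 - 70 ≡ 31; y = λ·(6 - 31) - 31 ≡ 50. → (31, 50)
4Q: (31, 50) + (64, 39). λ = (39 - 50)/(64 - 31) ≡ 68/33 mod 79. 33⁻¹ ≡ 12 (mod 79), so λ ≡ 26.
  x = λ² - 31 - 64 = 676 - 95 ≡ 28; y = λ·(31 - 28) - 50 ≡ 28. → (28, 28)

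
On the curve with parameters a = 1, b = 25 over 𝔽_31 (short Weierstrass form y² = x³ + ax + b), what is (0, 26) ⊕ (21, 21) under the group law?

(18, 27)

(0, 26) + (21, 21). λ = (21 - 26)/(21 - 0) ≡ 26/21 mod 31. 21⁻¹ ≡ 3 (mod 31), so λ ≡ 16.
  x = λ² - 0 - 21 = 256 - 21 ≡ 18; y = λ·(0 - 18) - 26 ≡ 27. → (18, 27)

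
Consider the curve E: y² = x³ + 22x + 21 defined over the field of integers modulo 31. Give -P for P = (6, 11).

-(6, 11) = (6, -11 mod 31) = (6, 20).

(6, 20)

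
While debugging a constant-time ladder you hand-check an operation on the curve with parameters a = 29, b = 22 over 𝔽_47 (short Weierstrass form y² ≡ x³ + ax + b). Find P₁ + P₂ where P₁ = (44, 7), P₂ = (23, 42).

(35, 25)

(44, 7) + (23, 42). λ = (42 - 7)/(23 - 44) ≡ 35/26 mod 47. 26⁻¹ ≡ 38 (mod 47), so λ ≡ 14.
  x = λ² - 44 - 23 = 196 - 67 ≡ 35; y = λ·(44 - 35) - 7 ≡ 25. → (35, 25)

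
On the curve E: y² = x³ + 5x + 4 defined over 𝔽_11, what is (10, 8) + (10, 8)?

(5, 0)

tangent at (10, 8): λ = (3·10² + 5)/(2·8) ≡ 8/5. 5⁻¹ ≡ 9 (mod 11) since 5·9 = 45 ≡ 1, so λ ≡ 8·9 ≡ 6.
  x = λ² - 10 - 10 = 36 - 20 ≡ 5; y = λ·(10 - 5) - 8 ≡ 0. → (5, 0)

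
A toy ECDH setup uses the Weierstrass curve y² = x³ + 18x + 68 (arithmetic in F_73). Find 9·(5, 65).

Write Q = (5, 65).
Repeated addition: build up to 9Q.
2Q: tangent at (5, 65): λ = (3·5² + 18)/(2·65) ≡ 20/57. 57⁻¹ ≡ 41 (mod 73), so λ ≡ 20·41 ≡ 17.
  x = λ² - 5 - 5 = 289 - 10 ≡ 60; y = λ·(5 - 60) - 65 ≡ 22. → (60, 22)
3Q: (60, 22) + (5, 65). λ = (65 - 22)/(5 - 60) ≡ 43/18 mod 73. 18⁻¹ ≡ 69 (mod 73), so λ ≡ 47.
  x = λ² - 60 - 5 = 2209 - 65 ≡ 27; y = λ·(60 - 27) - 22 ≡ 69. → (27, 69)
4Q: (27, 69) + (5, 65). λ = (65 - 69)/(5 - 27) ≡ 69/51 mod 73. 51⁻¹ ≡ 63 (mod 73) since 51·63 = 3213 ≡ 1, so λ ≡ 40.
  x = λ² - 27 - 5 = 1600 - 32 ≡ 35; y = λ·(27 - 35) - 69 ≡ 49. → (35, 49)
5Q: (35, 49) + (5, 65). λ = (65 - 49)/(5 - 35) ≡ 16/43 mod 73. 43⁻¹ ≡ 17 (mod 73), so λ ≡ 53.
  x = λ² - 35 - 5 = 2809 - 40 ≡ 68; y = λ·(35 - 68) - 49 ≡ 27. → (68, 27)
6Q: (68, 27) + (5, 65). λ = (65 - 27)/(5 - 68) ≡ 38/10 mod 73. 10⁻¹ ≡ 22 (mod 73), so λ ≡ 33.
  x = λ² - 68 - 5 = 1089 - 73 ≡ 67; y = λ·(68 - 67) - 27 ≡ 6. → (67, 6)
7Q: (67, 6) + (5, 65). λ = (65 - 6)/(5 - 67) ≡ 59/11 mod 73. 11⁻¹ ≡ 20 (mod 73) since 11·20 = 220 ≡ 1, so λ ≡ 12.
  x = λ² - 67 - 5 = 144 - 72 ≡ 72; y = λ·(67 - 72) - 6 ≡ 7. → (72, 7)
8Q: (72, 7) + (5, 65). λ = (65 - 7)/(5 - 72) ≡ 58/6 mod 73. 6⁻¹ ≡ 61 (mod 73), so λ ≡ 34.
  x = λ² - 72 - 5 = 1156 - 77 ≡ 57; y = λ·(72 - 57) - 7 ≡ 65. → (57, 65)
9Q: (57, 65) + (5, 65). λ = (65 - 65)/(5 - 57) ≡ 0/21 mod 73. 21⁻¹ ≡ 7 (mod 73), so λ ≡ 0.
  x = λ² - 57 - 5 = 0 - 62 ≡ 11; y = λ·(57 - 11) - 65 ≡ 8. → (11, 8)

(11, 8)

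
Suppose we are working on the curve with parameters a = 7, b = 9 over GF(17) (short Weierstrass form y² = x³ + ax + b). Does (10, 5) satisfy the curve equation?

yes

y² = 5² ≡ 8; x³ + 7x + 9 = 1079 ≡ 8 (mod 17). 8 = 8.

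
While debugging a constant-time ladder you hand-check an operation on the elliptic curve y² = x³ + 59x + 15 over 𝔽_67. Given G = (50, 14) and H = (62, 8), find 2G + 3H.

(28, 13)

First 2G:
Repeated addition: build up to 2G.
2G: tangent at (50, 14): λ = (3·50² + 59)/(2·14) ≡ 55/28. 28⁻¹ ≡ 12 (mod 67), so λ ≡ 55·12 ≡ 57.
  x = λ² - 50 - 50 = 3249 - 100 ≡ 0; y = λ·(50 - 0) - 14 ≡ 22. → (0, 22)
2G = (0, 22).
Next 3H:
Repeated addition: build up to 3H.
2H: tangent at (62, 8): λ = (3·62² + 59)/(2·8) ≡ 0/16. 16⁻¹ ≡ 21 (mod 67) since 16·21 = 336 ≡ 1, so λ ≡ 0·21 ≡ 0.
  x = λ² - 62 - 62 = 0 - 124 ≡ 10; y = λ·(62 - 10) - 8 ≡ 59. → (10, 59)
3H: (10, 59) + (62, 8). λ = (8 - 59)/(62 - 10) ≡ 16/52 mod 67. 52⁻¹ ≡ 58 (mod 67) since 52·58 = 3016 ≡ 1, so λ ≡ 57.
  x = λ² - 10 - 62 = 3249 - 72 ≡ 28; y = λ·(10 - 28) - 59 ≡ 54. → (28, 54)
3H = (28, 54).
Finally 2G + 3H:
(0, 22) + (28, 54). λ = (54 - 22)/(28 - 0) ≡ 32/28 mod 67. 28⁻¹ ≡ 12 (mod 67), so λ ≡ 49.
  x = λ² - 0 - 28 = 2401 - 28 ≡ 28; y = λ·(0 - 28) - 22 ≡ 13. → (28, 13)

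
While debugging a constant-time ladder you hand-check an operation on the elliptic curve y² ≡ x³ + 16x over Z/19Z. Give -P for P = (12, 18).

(12, 1)

-(12, 18) = (12, -18 mod 19) = (12, 1).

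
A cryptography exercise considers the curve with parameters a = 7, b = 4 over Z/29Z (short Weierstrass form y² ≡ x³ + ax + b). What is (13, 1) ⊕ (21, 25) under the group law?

(13, 1) + (21, 25). λ = (25 - 1)/(21 - 13) ≡ 24/8 mod 29. 8⁻¹ ≡ 11 (mod 29), so λ ≡ 3.
  x = λ² - 13 - 21 = 9 - 34 ≡ 4; y = λ·(13 - 4) - 1 ≡ 26. → (4, 26)

(4, 26)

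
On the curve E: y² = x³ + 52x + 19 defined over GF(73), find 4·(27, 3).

Write G = (27, 3).
Double-and-add on 4 = (100)₂. Start with G = (27, 3) for the leading 1-bit.
double: tangent at (27, 3): λ = (3·27² + 52)/(2·3) ≡ 49/6. 6⁻¹ ≡ 61 (mod 73) since 6·61 = 366 ≡ 1, so λ ≡ 49·61 ≡ 69.
  x = λ² - 27 - 27 = 4761 - 54 ≡ 35; y = λ·(27 - 35) - 3 ≡ 29. → (35, 29)
double: tangent at (35, 29): λ = (3·35² + 52)/(2·29) ≡ 4/58. 58⁻¹ ≡ 34 (mod 73) since 58·34 = 1972 ≡ 1, so λ ≡ 4·34 ≡ 63.
  x = λ² - 35 - 35 = 3969 - 70 ≡ 30; y = λ·(35 - 30) - 29 ≡ 67. → (30, 67)

(30, 67)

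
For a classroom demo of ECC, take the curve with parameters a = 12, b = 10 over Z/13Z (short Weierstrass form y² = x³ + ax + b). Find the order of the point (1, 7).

2P: tangent at (1, 7): λ = (3·1² + 12)/(2·7) ≡ 2/1. 1⁻¹ ≡ 1 (mod 13) since 1·1 = 1 ≡ 1, so λ ≡ 2·1 ≡ 2.
  x = λ² - 1 - 1 = 4 - 2 ≡ 2; y = λ·(1 - 2) - 7 ≡ 4. → (2, 4)
3P: (2, 4) + (1, 7). λ = (7 - 4)/(1 - 2) ≡ 3/12 mod 13. 12⁻¹ ≡ 12 (mod 13) since 12·12 = 144 ≡ 1, so λ ≡ 10.
  x = λ² - 2 - 1 = 100 - 3 ≡ 6; y = λ·(2 - 6) - 4 ≡ 8. → (6, 8)
4P: (6, 8) + (1, 7). λ = (7 - 8)/(1 - 6) ≡ 12/8 mod 13. 8⁻¹ ≡ 5 (mod 13), so λ ≡ 8.
  x = λ² - 6 - 1 = 64 - 7 ≡ 5; y = λ·(6 - 5) - 8 ≡ 0. → (5, 0)
5P: (5, 0) + (1, 7). λ = (7 - 0)/(1 - 5) ≡ 7/9 mod 13. 9⁻¹ ≡ 3 (mod 13) since 9·3 = 27 ≡ 1, so λ ≡ 8.
  x = λ² - 5 - 1 = 64 - 6 ≡ 6; y = λ·(5 - 6) - 0 ≡ 5. → (6, 5)
6P: (6, 5) + (1, 7). λ = (7 - 5)/(1 - 6) ≡ 2/8 mod 13. 8⁻¹ ≡ 5 (mod 13), so λ ≡ 10.
  x = λ² - 6 - 1 = 100 - 7 ≡ 2; y = λ·(6 - 2) - 5 ≡ 9. → (2, 9)
7P: (2, 9) + (1, 7). λ = (7 - 9)/(1 - 2) ≡ 11/12 mod 13. 12⁻¹ ≡ 12 (mod 13), so λ ≡ 2.
  x = λ² - 2 - 1 = 4 - 3 ≡ 1; y = λ·(2 - 1) - 9 ≡ 6. → (1, 6)
8P: (1, 6) + (1, 7): same x and y₁ ≡ -y₂, so the sum is the point at infinity.
8P = the point at infinity, so the order is 8.

8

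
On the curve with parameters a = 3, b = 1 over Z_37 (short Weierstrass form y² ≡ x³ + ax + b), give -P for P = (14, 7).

-(14, 7) = (14, -7 mod 37) = (14, 30).

(14, 30)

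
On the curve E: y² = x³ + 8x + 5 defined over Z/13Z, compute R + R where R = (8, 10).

(6, 10)

tangent at (8, 10): λ = (3·8² + 8)/(2·10) ≡ 5/7. 7⁻¹ ≡ 2 (mod 13), so λ ≡ 5·2 ≡ 10.
  x = λ² - 8 - 8 = 100 - 16 ≡ 6; y = λ·(8 - 6) - 10 ≡ 10. → (6, 10)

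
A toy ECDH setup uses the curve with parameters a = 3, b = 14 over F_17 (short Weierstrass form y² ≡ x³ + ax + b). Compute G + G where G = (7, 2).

tangent at (7, 2): λ = (3·7² + 3)/(2·2) ≡ 14/4. 4⁻¹ ≡ 13 (mod 17) since 4·13 = 52 ≡ 1, so λ ≡ 14·13 ≡ 12.
  x = λ² - 7 - 7 = 144 - 14 ≡ 11; y = λ·(7 - 11) - 2 ≡ 1. → (11, 1)

(11, 1)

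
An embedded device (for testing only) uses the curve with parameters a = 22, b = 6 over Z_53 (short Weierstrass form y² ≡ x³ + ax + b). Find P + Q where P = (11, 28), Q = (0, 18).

(31, 2)

(11, 28) + (0, 18). λ = (18 - 28)/(0 - 11) ≡ 43/42 mod 53. 42⁻¹ ≡ 24 (mod 53), so λ ≡ 25.
  x = λ² - 11 - 0 = 625 - 11 ≡ 31; y = λ·(11 - 31) - 28 ≡ 2. → (31, 2)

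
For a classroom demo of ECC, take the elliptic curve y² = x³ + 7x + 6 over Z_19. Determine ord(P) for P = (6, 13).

2P: tangent at (6, 13): λ = (3·6² + 7)/(2·13) ≡ 1/7. 7⁻¹ ≡ 11 (mod 19) since 7·11 = 77 ≡ 1, so λ ≡ 1·11 ≡ 11.
  x = λ² - 6 - 6 = 121 - 12 ≡ 14; y = λ·(6 - 14) - 13 ≡ 13. → (14, 13)
3P: (14, 13) + (6, 13). λ = (13 - 13)/(6 - 14) ≡ 0/11 mod 19. 11⁻¹ ≡ 7 (mod 19), so λ ≡ 0.
  x = λ² - 14 - 6 = 0 - 20 ≡ 18; y = λ·(14 - 18) - 13 ≡ 6. → (18, 6)
4P: (18, 6) + (6, 13). λ = (13 - 6)/(6 - 18) ≡ 7/7 mod 19. 7⁻¹ ≡ 11 (mod 19), so λ ≡ 1.
  x = λ² - 18 - 6 = 1 - 24 ≡ 15; y = λ·(18 - 15) - 6 ≡ 16. → (15, 16)
5P: (15, 16) + (6, 13). λ = (13 - 16)/(6 - 15) ≡ 16/10 mod 19. 10⁻¹ ≡ 2 (mod 19) since 10·2 = 20 ≡ 1, so λ ≡ 13.
  x = λ² - 15 - 6 = 169 - 21 ≡ 15; y = λ·(15 - 15) - 16 ≡ 3. → (15, 3)
6P: (15, 3) + (6, 13). λ = (13 - 3)/(6 - 15) ≡ 10/10 mod 19. 10⁻¹ ≡ 2 (mod 19) since 10·2 = 20 ≡ 1, so λ ≡ 1.
  x = λ² - 15 - 6 = 1 - 21 ≡ 18; y = λ·(15 - 18) - 3 ≡ 13. → (18, 13)
7P: (18, 13) + (6, 13). λ = (13 - 13)/(6 - 18) ≡ 0/7 mod 19. 7⁻¹ ≡ 11 (mod 19) since 7·11 = 77 ≡ 1, so λ ≡ 0.
  x = λ² - 18 - 6 = 0 - 24 ≡ 14; y = λ·(18 - 14) - 13 ≡ 6. → (14, 6)
8P: (14, 6) + (6, 13). λ = (13 - 6)/(6 - 14) ≡ 7/11 mod 19. 11⁻¹ ≡ 7 (mod 19), so λ ≡ 11.
  x = λ² - 14 - 6 = 121 - 20 ≡ 6; y = λ·(14 - 6) - 6 ≡ 6. → (6, 6)
9P: (6, 6) + (6, 13): same x and y₁ ≡ -y₂, so the sum is O.
9P = O, so the order is 9.

9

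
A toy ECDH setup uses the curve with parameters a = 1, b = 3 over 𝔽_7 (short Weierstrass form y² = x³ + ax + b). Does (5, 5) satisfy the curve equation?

y² = 5² ≡ 4; x³ + 1x + 3 = 133 ≡ 0 (mod 7). 4 ≠ 0.

no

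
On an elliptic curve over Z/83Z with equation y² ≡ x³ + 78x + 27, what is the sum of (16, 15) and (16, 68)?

O

The two points share x = 16 and their y-coordinates satisfy 15 + 68 ≡ 0 (mod 83), so they are inverses. Their sum is the point at infinity.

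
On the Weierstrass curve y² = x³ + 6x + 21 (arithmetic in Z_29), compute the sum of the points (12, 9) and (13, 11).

(8, 28)

(12, 9) + (13, 11). λ = (11 - 9)/(13 - 12) ≡ 2/1 mod 29. 1⁻¹ ≡ 1 (mod 29) since 1·1 = 1 ≡ 1, so λ ≡ 2.
  x = λ² - 12 - 13 = 4 - 25 ≡ 8; y = λ·(12 - 8) - 9 ≡ 28. → (8, 28)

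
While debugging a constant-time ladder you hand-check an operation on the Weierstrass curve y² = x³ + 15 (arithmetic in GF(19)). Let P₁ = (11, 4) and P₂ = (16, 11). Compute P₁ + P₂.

(16, 8)

(11, 4) + (16, 11). λ = (11 - 4)/(16 - 11) ≡ 7/5 mod 19. 5⁻¹ ≡ 4 (mod 19), so λ ≡ 9.
  x = λ² - 11 - 16 = 81 - 27 ≡ 16; y = λ·(11 - 16) - 4 ≡ 8. → (16, 8)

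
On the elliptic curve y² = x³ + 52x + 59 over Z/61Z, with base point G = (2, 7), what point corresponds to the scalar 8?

(26, 4)

Double-and-add on 8 = (1000)₂. Start with G = (2, 7) for the leading 1-bit.
double: tangent at (2, 7): λ = (3·2² + 52)/(2·7) ≡ 3/14. 14⁻¹ ≡ 48 (mod 61) since 14·48 = 672 ≡ 1, so λ ≡ 3·48 ≡ 22.
  x = λ² - 2 - 2 = 484 - 4 ≡ 53; y = λ·(2 - 53) - 7 ≡ 30. → (53, 30)
double: tangent at (53, 30): λ = (3·53² + 52)/(2·30) ≡ 0/60. 60⁻¹ ≡ 60 (mod 61), so λ ≡ 0·60 ≡ 0.
  x = λ² - 53 - 53 = 0 - 106 ≡ 16; y = λ·(53 - 16) - 30 ≡ 31. → (16, 31)
double: tangent at (16, 31): λ = (3·16² + 52)/(2·31) ≡ 27/1. 1⁻¹ ≡ 1 (mod 61), so λ ≡ 27·1 ≡ 27.
  x = λ² - 16 - 16 = 729 - 32 ≡ 26; y = λ·(16 - 26) - 31 ≡ 4. → (26, 4)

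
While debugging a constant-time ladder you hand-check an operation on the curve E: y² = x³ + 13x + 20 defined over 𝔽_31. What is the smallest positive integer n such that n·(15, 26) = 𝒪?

2P: tangent at (15, 26): λ = (3·15² + 13)/(2·26) ≡ 6/21. 21⁻¹ ≡ 3 (mod 31) since 21·3 = 63 ≡ 1, so λ ≡ 6·3 ≡ 18.
  x = λ² - 15 - 15 = 324 - 30 ≡ 15; y = λ·(15 - 15) - 26 ≡ 5. → (15, 5)
3P: (15, 5) + (15, 26): same x and y₁ ≡ -y₂, so the sum is 𝒪.
3P = 𝒪, so the order is 3.

3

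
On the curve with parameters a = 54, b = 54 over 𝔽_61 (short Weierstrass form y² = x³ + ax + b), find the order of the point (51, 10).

5

2P: tangent at (51, 10): λ = (3·51² + 54)/(2·10) ≡ 49/20. 20⁻¹ ≡ 58 (mod 61), so λ ≡ 49·58 ≡ 36.
  x = λ² - 51 - 51 = 1296 - 102 ≡ 35; y = λ·(51 - 35) - 10 ≡ 17. → (35, 17)
3P: (35, 17) + (51, 10). λ = (10 - 17)/(51 - 35) ≡ 54/16 mod 61. 16⁻¹ ≡ 42 (mod 61) since 16·42 = 672 ≡ 1, so λ ≡ 11.
  x = λ² - 35 - 51 = 121 - 86 ≡ 35; y = λ·(35 - 35) - 17 ≡ 44. → (35, 44)
4P: (35, 44) + (51, 10). λ = (10 - 44)/(51 - 35) ≡ 27/16 mod 61. 16⁻¹ ≡ 42 (mod 61), so λ ≡ 36.
  x = λ² - 35 - 51 = 1296 - 86 ≡ 51; y = λ·(35 - 51) - 44 ≡ 51. → (51, 51)
5P: (51, 51) + (51, 10): same x and y₁ ≡ -y₂, so the sum is 𝒪.
5P = 𝒪, so the order is 5.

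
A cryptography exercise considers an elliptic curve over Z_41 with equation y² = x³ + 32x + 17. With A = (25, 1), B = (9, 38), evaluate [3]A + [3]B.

(32, 36)

First 3A:
Repeated addition: build up to 3A.
2A: tangent at (25, 1): λ = (3·25² + 32)/(2·1) ≡ 21/2. 2⁻¹ ≡ 21 (mod 41) since 2·21 = 42 ≡ 1, so λ ≡ 21·21 ≡ 31.
  x = λ² - 25 - 25 = 961 - 50 ≡ 9; y = λ·(25 - 9) - 1 ≡ 3. → (9, 3)
3A: (9, 3) + (25, 1). λ = (1 - 3)/(25 - 9) ≡ 39/16 mod 41. 16⁻¹ ≡ 18 (mod 41) since 16·18 = 288 ≡ 1, so λ ≡ 5.
  x = λ² - 9 - 25 = 25 - 34 ≡ 32; y = λ·(9 - 32) - 3 ≡ 5. → (32, 5)
3A = (32, 5).
Next 3B:
Repeated addition: build up to 3B.
2B: tangent at (9, 38): λ = (3·9² + 32)/(2·38) ≡ 29/35. 35⁻¹ ≡ 34 (mod 41), so λ ≡ 29·34 ≡ 2.
  x = λ² - 9 - 9 = 4 - 18 ≡ 27; y = λ·(9 - 27) - 38 ≡ 8. → (27, 8)
3B: (27, 8) + (9, 38). λ = (38 - 8)/(9 - 27) ≡ 30/23 mod 41. 23⁻¹ ≡ 25 (mod 41), so λ ≡ 12.
  x = λ² - 27 - 9 = 144 - 36 ≡ 26; y = λ·(27 - 26) - 8 ≡ 4. → (26, 4)
3B = (26, 4).
Finally 3A + 3B:
(32, 5) + (26, 4). λ = (4 - 5)/(26 - 32) ≡ 40/35 mod 41. 35⁻¹ ≡ 34 (mod 41), so λ ≡ 7.
  x = λ² - 32 - 26 = 49 - 58 ≡ 32; y = λ·(32 - 32) - 5 ≡ 36. → (32, 36)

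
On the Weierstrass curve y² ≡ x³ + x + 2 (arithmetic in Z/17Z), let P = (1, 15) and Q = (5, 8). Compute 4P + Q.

First 4P:
Double-and-add on 4 = (100)₂. Start with P = (1, 15) for the leading 1-bit.
double: tangent at (1, 15): λ = (3·1² + 1)/(2·15) ≡ 4/13. 13⁻¹ ≡ 4 (mod 17), so λ ≡ 4·4 ≡ 16.
  x = λ² - 1 - 1 = 256 - 2 ≡ 16; y = λ·(1 - 16) - 15 ≡ 0. → (16, 0)
double: (16, 0) + (16, 0): same x and y₁ ≡ -y₂, so the sum is ∞.
4P = ∞.
Finally 4P + Q:
∞ + (5, 8) = (5, 8) (identity).

(5, 8)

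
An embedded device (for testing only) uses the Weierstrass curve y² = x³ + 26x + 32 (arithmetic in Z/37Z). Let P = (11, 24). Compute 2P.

(3, 10)

tangent at (11, 24): λ = (3·11² + 26)/(2·24) ≡ 19/11. 11⁻¹ ≡ 27 (mod 37) since 11·27 = 297 ≡ 1, so λ ≡ 19·27 ≡ 32.
  x = λ² - 11 - 11 = 1024 - 22 ≡ 3; y = λ·(11 - 3) - 24 ≡ 10. → (3, 10)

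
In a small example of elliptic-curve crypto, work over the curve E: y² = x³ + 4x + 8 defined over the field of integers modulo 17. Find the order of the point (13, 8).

2P: tangent at (13, 8): λ = (3·13² + 4)/(2·8) ≡ 1/16. 16⁻¹ ≡ 16 (mod 17) since 16·16 = 256 ≡ 1, so λ ≡ 1·16 ≡ 16.
  x = λ² - 13 - 13 = 256 - 26 ≡ 9; y = λ·(13 - 9) - 8 ≡ 5. → (9, 5)
3P: (9, 5) + (13, 8). λ = (8 - 5)/(13 - 9) ≡ 3/4 mod 17. 4⁻¹ ≡ 13 (mod 17) since 4·13 = 52 ≡ 1, so λ ≡ 5.
  x = λ² - 9 - 13 = 25 - 22 ≡ 3; y = λ·(9 - 3) - 5 ≡ 8. → (3, 8)
4P: (3, 8) + (13, 8). λ = (8 - 8)/(13 - 3) ≡ 0/10 mod 17. 10⁻¹ ≡ 12 (mod 17) since 10·12 = 120 ≡ 1, so λ ≡ 0.
  x = λ² - 3 - 13 = 0 - 16 ≡ 1; y = λ·(3 - 1) - 8 ≡ 9. → (1, 9)
5P: (1, 9) + (13, 8). λ = (8 - 9)/(13 - 1) ≡ 16/12 mod 17. 12⁻¹ ≡ 10 (mod 17) since 12·10 = 120 ≡ 1, so λ ≡ 7.
  x = λ² - 1 - 13 = 49 - 14 ≡ 1; y = λ·(1 - 1) - 9 ≡ 8. → (1, 8)
6P: (1, 8) + (13, 8). λ = (8 - 8)/(13 - 1) ≡ 0/12 mod 17. 12⁻¹ ≡ 10 (mod 17) since 12·10 = 120 ≡ 1, so λ ≡ 0.
  x = λ² - 1 - 13 = 0 - 14 ≡ 3; y = λ·(1 - 3) - 8 ≡ 9. → (3, 9)
7P: (3, 9) + (13, 8). λ = (8 - 9)/(13 - 3) ≡ 16/10 mod 17. 10⁻¹ ≡ 12 (mod 17), so λ ≡ 5.
  x = λ² - 3 - 13 = 25 - 16 ≡ 9; y = λ·(3 - 9) - 9 ≡ 12. → (9, 12)
8P: (9, 12) + (13, 8). λ = (8 - 12)/(13 - 9) ≡ 13/4 mod 17. 4⁻¹ ≡ 13 (mod 17), so λ ≡ 16.
  x = λ² - 9 - 13 = 256 - 22 ≡ 13; y = λ·(9 - 13) - 12 ≡ 9. → (13, 9)
9P: (13, 9) + (13, 8): same x and y₁ ≡ -y₂, so the sum is O.
9P = O, so the order is 9.

9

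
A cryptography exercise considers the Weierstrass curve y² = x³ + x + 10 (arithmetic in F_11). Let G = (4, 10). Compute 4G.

(2, 3)

Double-and-add on 4 = (100)₂. Start with G = (4, 10) for the leading 1-bit.
double: tangent at (4, 10): λ = (3·4² + 1)/(2·10) ≡ 5/9. 9⁻¹ ≡ 5 (mod 11) since 9·5 = 45 ≡ 1, so λ ≡ 5·5 ≡ 3.
  x = λ² - 4 - 4 = 9 - 8 ≡ 1; y = λ·(4 - 1) - 10 ≡ 10. → (1, 10)
double: tangent at (1, 10): λ = (3·1² + 1)/(2·10) ≡ 4/9. 9⁻¹ ≡ 5 (mod 11), so λ ≡ 4·5 ≡ 9.
  x = λ² - 1 - 1 = 81 - 2 ≡ 2; y = λ·(1 - 2) - 10 ≡ 3. → (2, 3)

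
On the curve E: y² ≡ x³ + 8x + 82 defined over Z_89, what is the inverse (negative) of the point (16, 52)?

(16, 37)

-(16, 52) = (16, -52 mod 89) = (16, 37).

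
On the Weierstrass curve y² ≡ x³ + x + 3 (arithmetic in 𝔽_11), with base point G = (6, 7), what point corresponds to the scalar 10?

(6, 7)

Repeated addition: build up to 10G.
2G: tangent at (6, 7): λ = (3·6² + 1)/(2·7) ≡ 10/3. 3⁻¹ ≡ 4 (mod 11), so λ ≡ 10·4 ≡ 7.
  x = λ² - 6 - 6 = 49 - 12 ≡ 4; y = λ·(6 - 4) - 7 ≡ 7. → (4, 7)
3G: (4, 7) + (6, 7). λ = (7 - 7)/(6 - 4) ≡ 0/2 mod 11. 2⁻¹ ≡ 6 (mod 11), so λ ≡ 0.
  x = λ² - 4 - 6 = 0 - 10 ≡ 1; y = λ·(4 - 1) - 7 ≡ 4. → (1, 4)
4G: (1, 4) + (6, 7). λ = (7 - 4)/(6 - 1) ≡ 3/5 mod 11. 5⁻¹ ≡ 9 (mod 11), so λ ≡ 5.
  x = λ² - 1 - 6 = 25 - 7 ≡ 7; y = λ·(1 - 7) - 4 ≡ 10. → (7, 10)
5G: (7, 10) + (6, 7). λ = (7 - 10)/(6 - 7) ≡ 8/10 mod 11. 10⁻¹ ≡ 10 (mod 11), so λ ≡ 3.
  x = λ² - 7 - 6 = 9 - 13 ≡ 7; y = λ·(7 - 7) - 10 ≡ 1. → (7, 1)
6G: (7, 1) + (6, 7). λ = (7 - 1)/(6 - 7) ≡ 6/10 mod 11. 10⁻¹ ≡ 10 (mod 11), so λ ≡ 5.
  x = λ² - 7 - 6 = 25 - 13 ≡ 1; y = λ·(7 - 1) - 1 ≡ 7. → (1, 7)
7G: (1, 7) + (6, 7). λ = (7 - 7)/(6 - 1) ≡ 0/5 mod 11. 5⁻¹ ≡ 9 (mod 11), so λ ≡ 0.
  x = λ² - 1 - 6 = 0 - 7 ≡ 4; y = λ·(1 - 4) - 7 ≡ 4. → (4, 4)
8G: (4, 4) + (6, 7). λ = (7 - 4)/(6 - 4) ≡ 3/2 mod 11. 2⁻¹ ≡ 6 (mod 11), so λ ≡ 7.
  x = λ² - 4 - 6 = 49 - 10 ≡ 6; y = λ·(4 - 6) - 4 ≡ 4. → (6, 4)
9G: (6, 4) + (6, 7): same x and y₁ ≡ -y₂, so the sum is O.
10G: O + (6, 7) = (6, 7) (identity).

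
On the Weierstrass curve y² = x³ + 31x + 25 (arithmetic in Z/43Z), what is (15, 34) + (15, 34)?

(14, 8)

tangent at (15, 34): λ = (3·15² + 31)/(2·34) ≡ 18/25. 25⁻¹ ≡ 31 (mod 43) since 25·31 = 775 ≡ 1, so λ ≡ 18·31 ≡ 42.
  x = λ² - 15 - 15 = 1764 - 30 ≡ 14; y = λ·(15 - 14) - 34 ≡ 8. → (14, 8)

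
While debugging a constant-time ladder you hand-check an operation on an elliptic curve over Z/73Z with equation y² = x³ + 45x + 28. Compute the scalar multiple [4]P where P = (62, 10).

(59, 42)

Double-and-add on 4 = (100)₂. Start with P = (62, 10) for the leading 1-bit.
double: tangent at (62, 10): λ = (3·62² + 45)/(2·10) ≡ 43/20. 20⁻¹ ≡ 11 (mod 73), so λ ≡ 43·11 ≡ 35.
  x = λ² - 62 - 62 = 1225 - 124 ≡ 6; y = λ·(62 - 6) - 10 ≡ 52. → (6, 52)
double: tangent at (6, 52): λ = (3·6² + 45)/(2·52) ≡ 7/31. 31⁻¹ ≡ 33 (mod 73), so λ ≡ 7·33 ≡ 12.
  x = λ² - 6 - 6 = 144 - 12 ≡ 59; y = λ·(6 - 59) - 52 ≡ 42. → (59, 42)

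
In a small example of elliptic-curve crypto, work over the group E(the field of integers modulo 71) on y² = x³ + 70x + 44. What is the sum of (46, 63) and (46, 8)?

The two points share x = 46 and their y-coordinates satisfy 63 + 8 ≡ 0 (mod 71), so they are inverses. Their sum is ∞.

O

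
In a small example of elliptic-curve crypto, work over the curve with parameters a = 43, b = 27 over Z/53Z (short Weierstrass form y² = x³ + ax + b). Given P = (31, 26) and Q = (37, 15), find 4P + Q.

First 4P:
Repeated addition: build up to 4P.
2P: tangent at (31, 26): λ = (3·31² + 43)/(2·26) ≡ 11/52. 52⁻¹ ≡ 52 (mod 53), so λ ≡ 11·52 ≡ 42.
  x = λ² - 31 - 31 = 1764 - 62 ≡ 6; y = λ·(31 - 6) - 26 ≡ 17. → (6, 17)
3P: (6, 17) + (31, 26). λ = (26 - 17)/(31 - 6) ≡ 9/25 mod 53. 25⁻¹ ≡ 17 (mod 53), so λ ≡ 47.
  x = λ² - 6 - 31 = 2209 - 37 ≡ 52; y = λ·(6 - 52) - 17 ≡ 47. → (52, 47)
4P: (52, 47) + (31, 26). λ = (26 - 47)/(31 - 52) ≡ 32/32 mod 53. 32⁻¹ ≡ 5 (mod 53), so λ ≡ 1.
  x = λ² - 52 - 31 = 1 - 83 ≡ 24; y = λ·(52 - 24) - 47 ≡ 34. → (24, 34)
4P = (24, 34).
Finally 4P + Q:
(24, 34) + (37, 15). λ = (15 - 34)/(37 - 24) ≡ 34/13 mod 53. 13⁻¹ ≡ 49 (mod 53), so λ ≡ 23.
  x = λ² - 24 - 37 = 529 - 61 ≡ 44; y = λ·(24 - 44) - 34 ≡ 36. → (44, 36)

(44, 36)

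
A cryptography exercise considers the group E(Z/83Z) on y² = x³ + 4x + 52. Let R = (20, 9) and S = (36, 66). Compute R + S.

(20, 9) + (36, 66). λ = (66 - 9)/(36 - 20) ≡ 57/16 mod 83. 16⁻¹ ≡ 26 (mod 83), so λ ≡ 71.
  x = λ² - 20 - 36 = 5041 - 56 ≡ 5; y = λ·(20 - 5) - 9 ≡ 60. → (5, 60)

(5, 60)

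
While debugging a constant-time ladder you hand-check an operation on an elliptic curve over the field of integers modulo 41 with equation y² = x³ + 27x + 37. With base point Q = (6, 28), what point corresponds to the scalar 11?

Double-and-add on 11 = (1011)₂. Start with Q = (6, 28) for the leading 1-bit.
double: tangent at (6, 28): λ = (3·6² + 27)/(2·28) ≡ 12/15. 15⁻¹ ≡ 11 (mod 41) since 15·11 = 165 ≡ 1, so λ ≡ 12·11 ≡ 9.
  x = λ² - 6 - 6 = 81 - 12 ≡ 28; y = λ·(6 - 28) - 28 ≡ 20. → (28, 20)
double: tangent at (28, 20): λ = (3·28² + 27)/(2·20) ≡ 1/40. 40⁻¹ ≡ 40 (mod 41) since 40·40 = 1600 ≡ 1, so λ ≡ 1·40 ≡ 40.
  x = λ² - 28 - 28 = 1600 - 56 ≡ 27; y = λ·(28 - 27) - 20 ≡ 20. → (27, 20)
add Q: (27, 20) + (6, 28). λ = (28 - 20)/(6 - 27) ≡ 8/20 mod 41. 20⁻¹ ≡ 39 (mod 41), so λ ≡ 25.
  x = λ² - 27 - 6 = 625 - 33 ≡ 18; y = λ·(27 - 18) - 20 ≡ 0. → (18, 0)
double: (18, 0) + (18, 0): same x and y₁ ≡ -y₂, so the sum is the point at infinity.
add Q: the point at infinity + (6, 28) = (6, 28) (identity).

(6, 28)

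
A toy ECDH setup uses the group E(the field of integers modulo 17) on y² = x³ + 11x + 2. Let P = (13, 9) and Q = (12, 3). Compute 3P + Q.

First 3P:
Repeated addition: build up to 3P.
2P: tangent at (13, 9): λ = (3·13² + 11)/(2·9) ≡ 8/1. 1⁻¹ ≡ 1 (mod 17), so λ ≡ 8·1 ≡ 8.
  x = λ² - 13 - 13 = 64 - 26 ≡ 4; y = λ·(13 - 4) - 9 ≡ 12. → (4, 12)
3P: (4, 12) + (13, 9). λ = (9 - 12)/(13 - 4) ≡ 14/9 mod 17. 9⁻¹ ≡ 2 (mod 17), so λ ≡ 11.
  x = λ² - 4 - 13 = 121 - 17 ≡ 2; y = λ·(4 - 2) - 12 ≡ 10. → (2, 10)
3P = (2, 10).
Finally 3P + Q:
(2, 10) + (12, 3). λ = (3 - 10)/(12 - 2) ≡ 10/10 mod 17. 10⁻¹ ≡ 12 (mod 17), so λ ≡ 1.
  x = λ² - 2 - 12 = 1 - 14 ≡ 4; y = λ·(2 - 4) - 10 ≡ 5. → (4, 5)

(4, 5)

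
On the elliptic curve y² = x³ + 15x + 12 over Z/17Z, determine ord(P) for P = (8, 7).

2P: tangent at (8, 7): λ = (3·8² + 15)/(2·7) ≡ 3/14. 14⁻¹ ≡ 11 (mod 17), so λ ≡ 3·11 ≡ 16.
  x = λ² - 8 - 8 = 256 - 16 ≡ 2; y = λ·(8 - 2) - 7 ≡ 4. → (2, 4)
3P: (2, 4) + (8, 7). λ = (7 - 4)/(8 - 2) ≡ 3/6 mod 17. 6⁻¹ ≡ 3 (mod 17), so λ ≡ 9.
  x = λ² - 2 - 8 = 81 - 10 ≡ 3; y = λ·(2 - 3) - 4 ≡ 4. → (3, 4)
4P: (3, 4) + (8, 7). λ = (7 - 4)/(8 - 3) ≡ 3/5 mod 17. 5⁻¹ ≡ 7 (mod 17), so λ ≡ 4.
  x = λ² - 3 - 8 = 16 - 11 ≡ 5; y = λ·(3 - 5) - 4 ≡ 5. → (5, 5)
5P: (5, 5) + (8, 7). λ = (7 - 5)/(8 - 5) ≡ 2/3 mod 17. 3⁻¹ ≡ 6 (mod 17) since 3·6 = 18 ≡ 1, so λ ≡ 12.
  x = λ² - 5 - 8 = 144 - 13 ≡ 12; y = λ·(5 - 12) - 5 ≡ 13. → (12, 13)
6P: (12, 13) + (8, 7). λ = (7 - 13)/(8 - 12) ≡ 11/13 mod 17. 13⁻¹ ≡ 4 (mod 17), so λ ≡ 10.
  x = λ² - 12 - 8 = 100 - 20 ≡ 12; y = λ·(12 - 12) - 13 ≡ 4. → (12, 4)
7P: (12, 4) + (8, 7). λ = (7 - 4)/(8 - 12) ≡ 3/13 mod 17. 13⁻¹ ≡ 4 (mod 17) since 13·4 = 52 ≡ 1, so λ ≡ 12.
  x = λ² - 12 - 8 = 144 - 20 ≡ 5; y = λ·(12 - 5) - 4 ≡ 12. → (5, 12)
8P: (5, 12) + (8, 7). λ = (7 - 12)/(8 - 5) ≡ 12/3 mod 17. 3⁻¹ ≡ 6 (mod 17), so λ ≡ 4.
  x = λ² - 5 - 8 = 16 - 13 ≡ 3; y = λ·(5 - 3) - 12 ≡ 13. → (3, 13)
9P: (3, 13) + (8, 7). λ = (7 - 13)/(8 - 3) ≡ 11/5 mod 17. 5⁻¹ ≡ 7 (mod 17), so λ ≡ 9.
  x = λ² - 3 - 8 = 81 - 11 ≡ 2; y = λ·(3 - 2) - 13 ≡ 13. → (2, 13)
10P: (2, 13) + (8, 7). λ = (7 - 13)/(8 - 2) ≡ 11/6 mod 17. 6⁻¹ ≡ 3 (mod 17), so λ ≡ 16.
  x = λ² - 2 - 8 = 256 - 10 ≡ 8; y = λ·(2 - 8) - 13 ≡ 10. → (8, 10)
11P: (8, 10) + (8, 7): same x and y₁ ≡ -y₂, so the sum is O.
11P = O, so the order is 11.

11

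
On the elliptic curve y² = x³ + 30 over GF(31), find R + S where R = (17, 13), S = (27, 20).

(25, 0)

(17, 13) + (27, 20). λ = (20 - 13)/(27 - 17) ≡ 7/10 mod 31. 10⁻¹ ≡ 28 (mod 31) since 10·28 = 280 ≡ 1, so λ ≡ 10.
  x = λ² - 17 - 27 = 100 - 44 ≡ 25; y = λ·(17 - 25) - 13 ≡ 0. → (25, 0)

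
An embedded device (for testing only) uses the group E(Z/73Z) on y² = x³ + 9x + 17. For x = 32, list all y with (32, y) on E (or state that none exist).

x³ + 9x + 17 = 33073 ≡ 4 (mod 73).
Square roots of 4 mod 73: 2 and 71 (since 2² = 4 ≡ 4).

2, 71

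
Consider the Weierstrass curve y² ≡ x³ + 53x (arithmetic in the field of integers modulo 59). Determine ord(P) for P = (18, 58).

12

2P: tangent at (18, 58): λ = (3·18² + 53)/(2·58) ≡ 22/57. 57⁻¹ ≡ 29 (mod 59) since 57·29 = 1653 ≡ 1, so λ ≡ 22·29 ≡ 48.
  x = λ² - 18 - 18 = 2304 - 36 ≡ 26; y = λ·(18 - 26) - 58 ≡ 30. → (26, 30)
3P: (26, 30) + (18, 58). λ = (58 - 30)/(18 - 26) ≡ 28/51 mod 59. 51⁻¹ ≡ 22 (mod 59) since 51·22 = 1122 ≡ 1, so λ ≡ 26.
  x = λ² - 26 - 18 = 676 - 44 ≡ 42; y = λ·(26 - 42) - 30 ≡ 26. → (42, 26)
4P: (42, 26) + (18, 58). λ = (58 - 26)/(18 - 42) ≡ 32/35 mod 59. 35⁻¹ ≡ 27 (mod 59), so λ ≡ 38.
  x = λ² - 42 - 18 = 1444 - 60 ≡ 27; y = λ·(42 - 27) - 26 ≡ 13. → (27, 13)
5P: (27, 13) + (18, 58). λ = (58 - 13)/(18 - 27) ≡ 45/50 mod 59. 50⁻¹ ≡ 13 (mod 59) since 50·13 = 650 ≡ 1, so λ ≡ 54.
  x = λ² - 27 - 18 = 2916 - 45 ≡ 39; y = λ·(27 - 39) - 13 ≡ 47. → (39, 47)
6P: (39, 47) + (18, 58). λ = (58 - 47)/(18 - 39) ≡ 11/38 mod 59. 38⁻¹ ≡ 14 (mod 59), so λ ≡ 36.
  x = λ² - 39 - 18 = 1296 - 57 ≡ 0; y = λ·(39 - 0) - 47 ≡ 0. → (0, 0)
7P: (0, 0) + (18, 58). λ = (58 - 0)/(18 - 0) ≡ 58/18 mod 59. 18⁻¹ ≡ 23 (mod 59) since 18·23 = 414 ≡ 1, so λ ≡ 36.
  x = λ² - 0 - 18 = 1296 - 18 ≡ 39; y = λ·(0 - 39) - 0 ≡ 12. → (39, 12)
8P: (39, 12) + (18, 58). λ = (58 - 12)/(18 - 39) ≡ 46/38 mod 59. 38⁻¹ ≡ 14 (mod 59), so λ ≡ 54.
  x = λ² - 39 - 18 = 2916 - 57 ≡ 27; y = λ·(39 - 27) - 12 ≡ 46. → (27, 46)
9P: (27, 46) + (18, 58). λ = (58 - 46)/(18 - 27) ≡ 12/50 mod 59. 50⁻¹ ≡ 13 (mod 59), so λ ≡ 38.
  x = λ² - 27 - 18 = 1444 - 45 ≡ 42; y = λ·(27 - 42) - 46 ≡ 33. → (42, 33)
10P: (42, 33) + (18, 58). λ = (58 - 33)/(18 - 42) ≡ 25/35 mod 59. 35⁻¹ ≡ 27 (mod 59) since 35·27 = 945 ≡ 1, so λ ≡ 26.
  x = λ² - 42 - 18 = 676 - 60 ≡ 26; y = λ·(42 - 26) - 33 ≡ 29. → (26, 29)
11P: (26, 29) + (18, 58). λ = (58 - 29)/(18 - 26) ≡ 29/51 mod 59. 51⁻¹ ≡ 22 (mod 59), so λ ≡ 48.
  x = λ² - 26 - 18 = 2304 - 44 ≡ 18; y = λ·(26 - 18) - 29 ≡ 1. → (18, 1)
12P: (18, 1) + (18, 58): same x and y₁ ≡ -y₂, so the sum is the point at infinity.
12P = the point at infinity, so the order is 12.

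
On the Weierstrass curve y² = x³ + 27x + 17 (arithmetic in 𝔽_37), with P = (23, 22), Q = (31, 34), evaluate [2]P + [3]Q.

(30, 22)

First 2P:
Repeated addition: build up to 2P.
2P: tangent at (23, 22): λ = (3·23² + 27)/(2·22) ≡ 23/7. 7⁻¹ ≡ 16 (mod 37) since 7·16 = 112 ≡ 1, so λ ≡ 23·16 ≡ 35.
  x = λ² - 23 - 23 = 1225 - 46 ≡ 32; y = λ·(23 - 32) - 22 ≡ 33. → (32, 33)
2P = (32, 33).
Next 3Q:
Repeated addition: build up to 3Q.
2Q: tangent at (31, 34): λ = (3·31² + 27)/(2·34) ≡ 24/31. 31⁻¹ ≡ 6 (mod 37), so λ ≡ 24·6 ≡ 33.
  x = λ² - 31 - 31 = 1089 - 62 ≡ 28; y = λ·(31 - 28) - 34 ≡ 28. → (28, 28)
3Q: (28, 28) + (31, 34). λ = (34 - 28)/(31 - 28) ≡ 6/3 mod 37. 3⁻¹ ≡ 25 (mod 37), so λ ≡ 2.
  x = λ² - 28 - 31 = 4 - 59 ≡ 19; y = λ·(28 - 19) - 28 ≡ 27. → (19, 27)
3Q = (19, 27).
Finally 2P + 3Q:
(32, 33) + (19, 27). λ = (27 - 33)/(19 - 32) ≡ 31/24 mod 37. 24⁻¹ ≡ 17 (mod 37), so λ ≡ 9.
  x = λ² - 32 - 19 = 81 - 51 ≡ 30; y = λ·(32 - 30) - 33 ≡ 22. → (30, 22)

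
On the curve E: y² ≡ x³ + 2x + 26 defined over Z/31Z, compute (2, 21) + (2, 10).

O

The two points share x = 2 and their y-coordinates satisfy 21 + 10 ≡ 0 (mod 31), so they are inverses. Their sum is O.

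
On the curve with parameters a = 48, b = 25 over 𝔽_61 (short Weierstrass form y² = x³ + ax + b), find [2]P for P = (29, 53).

(25, 21)

tangent at (29, 53): λ = (3·29² + 48)/(2·53) ≡ 9/45. 45⁻¹ ≡ 19 (mod 61) since 45·19 = 855 ≡ 1, so λ ≡ 9·19 ≡ 49.
  x = λ² - 29 - 29 = 2401 - 58 ≡ 25; y = λ·(29 - 25) - 53 ≡ 21. → (25, 21)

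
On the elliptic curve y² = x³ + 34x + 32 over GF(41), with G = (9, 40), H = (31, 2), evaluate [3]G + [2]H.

(5, 32)

First 3G:
Repeated addition: build up to 3G.
2G: tangent at (9, 40): λ = (3·9² + 34)/(2·40) ≡ 31/39. 39⁻¹ ≡ 20 (mod 41) since 39·20 = 780 ≡ 1, so λ ≡ 31·20 ≡ 5.
  x = λ² - 9 - 9 = 25 - 18 ≡ 7; y = λ·(9 - 7) - 40 ≡ 11. → (7, 11)
3G: (7, 11) + (9, 40). λ = (40 - 11)/(9 - 7) ≡ 29/2 mod 41. 2⁻¹ ≡ 21 (mod 41), so λ ≡ 35.
  x = λ² - 7 - 9 = 1225 - 16 ≡ 20; y = λ·(7 - 20) - 11 ≡ 26. → (20, 26)
3G = (20, 26).
Next 2H:
Repeated addition: build up to 2H.
2H: tangent at (31, 2): λ = (3·31² + 34)/(2·2) ≡ 6/4. 4⁻¹ ≡ 31 (mod 41), so λ ≡ 6·31 ≡ 22.
  x = λ² - 31 - 31 = 484 - 62 ≡ 12; y = λ·(31 - 12) - 2 ≡ 6. → (12, 6)
2H = (12, 6).
Finally 3G + 2H:
(20, 26) + (12, 6). λ = (6 - 26)/(12 - 20) ≡ 21/33 mod 41. 33⁻¹ ≡ 5 (mod 41), so λ ≡ 23.
  x = λ² - 20 - 12 = 529 - 32 ≡ 5; y = λ·(20 - 5) - 26 ≡ 32. → (5, 32)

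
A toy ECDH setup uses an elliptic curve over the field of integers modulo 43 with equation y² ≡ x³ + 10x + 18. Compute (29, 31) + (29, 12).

O

The two points share x = 29 and their y-coordinates satisfy 31 + 12 ≡ 0 (mod 43), so they are inverses. Their sum is O.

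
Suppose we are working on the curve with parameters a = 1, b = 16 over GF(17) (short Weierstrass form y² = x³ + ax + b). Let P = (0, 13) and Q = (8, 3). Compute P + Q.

(1, 1)

(0, 13) + (8, 3). λ = (3 - 13)/(8 - 0) ≡ 7/8 mod 17. 8⁻¹ ≡ 15 (mod 17) since 8·15 = 120 ≡ 1, so λ ≡ 3.
  x = λ² - 0 - 8 = 9 - 8 ≡ 1; y = λ·(0 - 1) - 13 ≡ 1. → (1, 1)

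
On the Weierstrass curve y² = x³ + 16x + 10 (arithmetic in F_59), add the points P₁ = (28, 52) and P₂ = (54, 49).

(28, 52) + (54, 49). λ = (49 - 52)/(54 - 28) ≡ 56/26 mod 59. 26⁻¹ ≡ 25 (mod 59) since 26·25 = 650 ≡ 1, so λ ≡ 43.
  x = λ² - 28 - 54 = 1849 - 82 ≡ 56; y = λ·(28 - 56) - 52 ≡ 42. → (56, 42)

(56, 42)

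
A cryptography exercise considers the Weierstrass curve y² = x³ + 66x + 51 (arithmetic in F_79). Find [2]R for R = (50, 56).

tangent at (50, 56): λ = (3·50² + 66)/(2·56) ≡ 61/33. 33⁻¹ ≡ 12 (mod 79) since 33·12 = 396 ≡ 1, so λ ≡ 61·12 ≡ 21.
  x = λ² - 50 - 50 = 441 - 100 ≡ 25; y = λ·(50 - 25) - 56 ≡ 74. → (25, 74)

(25, 74)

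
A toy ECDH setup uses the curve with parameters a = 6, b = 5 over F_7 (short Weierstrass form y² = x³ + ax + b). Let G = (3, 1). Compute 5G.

Double-and-add on 5 = (101)₂. Start with G = (3, 1) for the leading 1-bit.
double: tangent at (3, 1): λ = (3·3² + 6)/(2·1) ≡ 5/2. 2⁻¹ ≡ 4 (mod 7), so λ ≡ 5·4 ≡ 6.
  x = λ² - 3 - 3 = 36 - 6 ≡ 2; y = λ·(3 - 2) - 1 ≡ 5. → (2, 5)
double: tangent at (2, 5): λ = (3·2² + 6)/(2·5) ≡ 4/3. 3⁻¹ ≡ 5 (mod 7) since 3·5 = 15 ≡ 1, so λ ≡ 4·5 ≡ 6.
  x = λ² - 2 - 2 = 36 - 4 ≡ 4; y = λ·(2 - 4) - 5 ≡ 4. → (4, 4)
add G: (4, 4) + (3, 1). λ = (1 - 4)/(3 - 4) ≡ 4/6 mod 7. 6⁻¹ ≡ 6 (mod 7), so λ ≡ 3.
  x = λ² - 4 - 3 = 9 - 7 ≡ 2; y = λ·(4 - 2) - 4 ≡ 2. → (2, 2)

(2, 2)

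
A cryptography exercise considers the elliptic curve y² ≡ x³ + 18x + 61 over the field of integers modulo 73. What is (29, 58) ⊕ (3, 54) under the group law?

(29, 58) + (3, 54). λ = (54 - 58)/(3 - 29) ≡ 69/47 mod 73. 47⁻¹ ≡ 14 (mod 73) since 47·14 = 658 ≡ 1, so λ ≡ 17.
  x = λ² - 29 - 3 = 289 - 32 ≡ 38; y = λ·(29 - 38) - 58 ≡ 8. → (38, 8)

(38, 8)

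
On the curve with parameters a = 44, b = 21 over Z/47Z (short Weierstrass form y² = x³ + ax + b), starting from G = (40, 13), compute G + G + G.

Repeated addition: build up to 3G.
2G: tangent at (40, 13): λ = (3·40² + 44)/(2·13) ≡ 3/26. 26⁻¹ ≡ 38 (mod 47), so λ ≡ 3·38 ≡ 20.
  x = λ² - 40 - 40 = 400 - 80 ≡ 38; y = λ·(40 - 38) - 13 ≡ 27. → (38, 27)
3G: (38, 27) + (40, 13). λ = (13 - 27)/(40 - 38) ≡ 33/2 mod 47. 2⁻¹ ≡ 24 (mod 47), so λ ≡ 40.
  x = λ² - 38 - 40 = 1600 - 78 ≡ 18; y = λ·(38 - 18) - 27 ≡ 21. → (18, 21)

(18, 21)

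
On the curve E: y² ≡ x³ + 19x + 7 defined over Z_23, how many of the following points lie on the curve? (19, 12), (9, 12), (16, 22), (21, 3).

(19, 12): 12² ≡ 6, rhs ≡ 5 → off.
(9, 12): 12² ≡ 6, rhs ≡ 10 → off.
(16, 22): 22² ≡ 1, rhs ≡ 14 → off.
(21, 3): 3² ≡ 9, rhs ≡ 7 → off.

0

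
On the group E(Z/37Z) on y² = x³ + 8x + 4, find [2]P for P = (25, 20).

(34, 29)

tangent at (25, 20): λ = (3·25² + 8)/(2·20) ≡ 33/3. 3⁻¹ ≡ 25 (mod 37), so λ ≡ 33·25 ≡ 11.
  x = λ² - 25 - 25 = 121 - 50 ≡ 34; y = λ·(25 - 34) - 20 ≡ 29. → (34, 29)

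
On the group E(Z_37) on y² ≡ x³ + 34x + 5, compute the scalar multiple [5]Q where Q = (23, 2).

Double-and-add on 5 = (101)₂. Start with Q = (23, 2) for the leading 1-bit.
double: tangent at (23, 2): λ = (3·23² + 34)/(2·2) ≡ 30/4. 4⁻¹ ≡ 28 (mod 37), so λ ≡ 30·28 ≡ 26.
  x = λ² - 23 - 23 = 676 - 46 ≡ 1; y = λ·(23 - 1) - 2 ≡ 15. → (1, 15)
double: tangent at (1, 15): λ = (3·1² + 34)/(2·15) ≡ 0/30. 30⁻¹ ≡ 21 (mod 37) since 30·21 = 630 ≡ 1, so λ ≡ 0·21 ≡ 0.
  x = λ² - 1 - 1 = 0 - 2 ≡ 35; y = λ·(1 - 35) - 15 ≡ 22. → (35, 22)
add Q: (35, 22) + (23, 2). λ = (2 - 22)/(23 - 35) ≡ 17/25 mod 37. 25⁻¹ ≡ 3 (mod 37) since 25·3 = 75 ≡ 1, so λ ≡ 14.
  x = λ² - 35 - 23 = 196 - 58 ≡ 27; y = λ·(35 - 27) - 22 ≡ 16. → (27, 16)

(27, 16)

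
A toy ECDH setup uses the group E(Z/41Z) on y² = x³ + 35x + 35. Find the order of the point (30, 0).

2P: (30, 0) + (30, 0): same x and y₁ ≡ -y₂, so the sum is O.
2P = O, so the order is 2.

2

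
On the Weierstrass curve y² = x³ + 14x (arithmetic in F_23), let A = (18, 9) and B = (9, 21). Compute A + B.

(18, 9) + (9, 21). λ = (21 - 9)/(9 - 18) ≡ 12/14 mod 23. 14⁻¹ ≡ 5 (mod 23), so λ ≡ 14.
  x = λ² - 18 - 9 = 196 - 27 ≡ 8; y = λ·(18 - 8) - 9 ≡ 16. → (8, 16)

(8, 16)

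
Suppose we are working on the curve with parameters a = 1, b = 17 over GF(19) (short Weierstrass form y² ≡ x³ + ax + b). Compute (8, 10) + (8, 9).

The two points share x = 8 and their y-coordinates satisfy 10 + 9 ≡ 0 (mod 19), so they are inverses. Their sum is O.

O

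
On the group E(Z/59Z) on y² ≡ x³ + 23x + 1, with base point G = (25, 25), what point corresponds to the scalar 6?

(55, 9)

Double-and-add on 6 = (110)₂. Start with G = (25, 25) for the leading 1-bit.
double: tangent at (25, 25): λ = (3·25² + 23)/(2·25) ≡ 10/50. 50⁻¹ ≡ 13 (mod 59), so λ ≡ 10·13 ≡ 12.
  x = λ² - 25 - 25 = 144 - 50 ≡ 35; y = λ·(25 - 35) - 25 ≡ 32. → (35, 32)
add G: (35, 32) + (25, 25). λ = (25 - 32)/(25 - 35) ≡ 52/49 mod 59. 49⁻¹ ≡ 53 (mod 59) since 49·53 = 2597 ≡ 1, so λ ≡ 42.
  x = λ² - 35 - 25 = 1764 - 60 ≡ 52; y = λ·(35 - 52) - 32 ≡ 21. → (52, 21)
double: tangent at (52, 21): λ = (3·52² + 23)/(2·21) ≡ 52/42. 42⁻¹ ≡ 52 (mod 59), so λ ≡ 52·52 ≡ 49.
  x = λ² - 52 - 52 = 2401 - 104 ≡ 55; y = λ·(52 - 55) - 21 ≡ 9. → (55, 9)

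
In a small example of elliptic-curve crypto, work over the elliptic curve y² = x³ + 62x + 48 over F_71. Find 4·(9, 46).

Write G = (9, 46).
Double-and-add on 4 = (100)₂. Start with G = (9, 46) for the leading 1-bit.
double: tangent at (9, 46): λ = (3·9² + 62)/(2·46) ≡ 21/21. 21⁻¹ ≡ 44 (mod 71) since 21·44 = 924 ≡ 1, so λ ≡ 21·44 ≡ 1.
  x = λ² - 9 - 9 = 1 - 18 ≡ 54; y = λ·(9 - 54) - 46 ≡ 51. → (54, 51)
double: tangent at (54, 51): λ = (3·54² + 62)/(2·51) ≡ 6/31. 31⁻¹ ≡ 55 (mod 71) since 31·55 = 1705 ≡ 1, so λ ≡ 6·55 ≡ 46.
  x = λ² - 54 - 54 = 2116 - 108 ≡ 20; y = λ·(54 - 20) - 51 ≡ 22. → (20, 22)

(20, 22)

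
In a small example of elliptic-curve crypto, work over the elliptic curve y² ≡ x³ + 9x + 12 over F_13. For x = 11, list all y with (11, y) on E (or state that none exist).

5, 8

x³ + 9x + 12 = 1442 ≡ 12 (mod 13).
Square roots of 12 mod 13: 5 and 8 (since 5² = 25 ≡ 12).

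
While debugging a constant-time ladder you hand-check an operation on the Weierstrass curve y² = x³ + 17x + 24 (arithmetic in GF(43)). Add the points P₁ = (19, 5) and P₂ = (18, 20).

(19, 5) + (18, 20). λ = (20 - 5)/(18 - 19) ≡ 15/42 mod 43. 42⁻¹ ≡ 42 (mod 43) since 42·42 = 1764 ≡ 1, so λ ≡ 28.
  x = λ² - 19 - 18 = 784 - 37 ≡ 16; y = λ·(19 - 16) - 5 ≡ 36. → (16, 36)

(16, 36)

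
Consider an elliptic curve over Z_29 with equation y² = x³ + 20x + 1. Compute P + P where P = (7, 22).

tangent at (7, 22): λ = (3·7² + 20)/(2·22) ≡ 22/15. 15⁻¹ ≡ 2 (mod 29), so λ ≡ 22·2 ≡ 15.
  x = λ² - 7 - 7 = 225 - 14 ≡ 8; y = λ·(7 - 8) - 22 ≡ 21. → (8, 21)

(8, 21)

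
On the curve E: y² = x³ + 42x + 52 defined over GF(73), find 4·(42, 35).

Write Q = (42, 35).
Double-and-add on 4 = (100)₂. Start with Q = (42, 35) for the leading 1-bit.
double: tangent at (42, 35): λ = (3·42² + 42)/(2·35) ≡ 5/70. 70⁻¹ ≡ 24 (mod 73), so λ ≡ 5·24 ≡ 47.
  x = λ² - 42 - 42 = 2209 - 84 ≡ 8; y = λ·(42 - 8) - 35 ≡ 30. → (8, 30)
double: tangent at (8, 30): λ = (3·8² + 42)/(2·30) ≡ 15/60. 60⁻¹ ≡ 28 (mod 73), so λ ≡ 15·28 ≡ 55.
  x = λ² - 8 - 8 = 3025 - 16 ≡ 16; y = λ·(8 - 16) - 30 ≡ 41. → (16, 41)

(16, 41)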